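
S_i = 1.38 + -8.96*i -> [1.38, -7.58, -16.54, -25.5, -34.46]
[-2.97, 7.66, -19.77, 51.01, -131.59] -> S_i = -2.97*(-2.58)^i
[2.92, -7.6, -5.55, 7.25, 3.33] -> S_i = Random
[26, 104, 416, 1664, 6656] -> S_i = 26*4^i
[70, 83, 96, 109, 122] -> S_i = 70 + 13*i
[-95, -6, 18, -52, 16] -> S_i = Random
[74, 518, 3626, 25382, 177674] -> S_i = 74*7^i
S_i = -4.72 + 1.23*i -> [-4.72, -3.49, -2.26, -1.03, 0.2]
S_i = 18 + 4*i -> [18, 22, 26, 30, 34]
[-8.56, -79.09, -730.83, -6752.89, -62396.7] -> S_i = -8.56*9.24^i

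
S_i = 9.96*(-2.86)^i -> [9.96, -28.49, 81.47, -233.0, 666.38]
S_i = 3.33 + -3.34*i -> [3.33, -0.01, -3.35, -6.69, -10.03]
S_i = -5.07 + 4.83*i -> [-5.07, -0.24, 4.59, 9.42, 14.25]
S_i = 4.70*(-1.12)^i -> [4.7, -5.26, 5.9, -6.6, 7.4]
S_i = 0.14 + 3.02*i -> [0.14, 3.16, 6.18, 9.2, 12.22]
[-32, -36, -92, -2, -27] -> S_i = Random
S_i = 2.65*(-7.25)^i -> [2.65, -19.21, 139.29, -1009.86, 7321.46]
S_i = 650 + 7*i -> [650, 657, 664, 671, 678]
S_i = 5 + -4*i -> [5, 1, -3, -7, -11]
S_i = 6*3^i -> [6, 18, 54, 162, 486]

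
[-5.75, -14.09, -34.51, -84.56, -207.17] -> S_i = -5.75*2.45^i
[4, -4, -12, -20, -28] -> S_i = 4 + -8*i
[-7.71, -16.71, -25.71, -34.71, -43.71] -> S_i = -7.71 + -9.00*i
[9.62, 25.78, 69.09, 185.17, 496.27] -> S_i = 9.62*2.68^i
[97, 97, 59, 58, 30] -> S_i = Random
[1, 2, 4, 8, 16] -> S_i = 1*2^i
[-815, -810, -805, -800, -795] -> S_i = -815 + 5*i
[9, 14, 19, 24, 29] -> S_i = 9 + 5*i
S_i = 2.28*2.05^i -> [2.28, 4.67, 9.58, 19.64, 40.27]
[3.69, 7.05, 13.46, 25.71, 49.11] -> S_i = 3.69*1.91^i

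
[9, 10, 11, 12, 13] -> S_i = 9 + 1*i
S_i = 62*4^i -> [62, 248, 992, 3968, 15872]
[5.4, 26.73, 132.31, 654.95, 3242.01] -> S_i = 5.40*4.95^i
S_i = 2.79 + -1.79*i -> [2.79, 1.0, -0.79, -2.58, -4.37]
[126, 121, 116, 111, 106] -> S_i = 126 + -5*i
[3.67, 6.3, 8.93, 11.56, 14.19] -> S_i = 3.67 + 2.63*i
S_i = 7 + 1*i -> [7, 8, 9, 10, 11]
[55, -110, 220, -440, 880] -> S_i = 55*-2^i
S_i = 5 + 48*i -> [5, 53, 101, 149, 197]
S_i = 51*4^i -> [51, 204, 816, 3264, 13056]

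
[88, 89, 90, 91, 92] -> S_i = 88 + 1*i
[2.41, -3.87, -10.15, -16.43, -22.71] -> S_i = 2.41 + -6.28*i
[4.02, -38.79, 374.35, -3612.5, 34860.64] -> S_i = 4.02*(-9.65)^i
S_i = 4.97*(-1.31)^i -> [4.97, -6.51, 8.53, -11.17, 14.64]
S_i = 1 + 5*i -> [1, 6, 11, 16, 21]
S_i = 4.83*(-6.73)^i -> [4.83, -32.51, 218.76, -1472.29, 9908.49]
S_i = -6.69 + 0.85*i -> [-6.69, -5.84, -4.99, -4.14, -3.29]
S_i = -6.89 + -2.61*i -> [-6.89, -9.5, -12.11, -14.72, -17.33]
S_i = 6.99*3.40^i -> [6.99, 23.77, 80.8, 274.73, 934.1]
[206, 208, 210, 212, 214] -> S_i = 206 + 2*i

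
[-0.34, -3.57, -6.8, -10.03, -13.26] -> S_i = -0.34 + -3.23*i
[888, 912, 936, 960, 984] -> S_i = 888 + 24*i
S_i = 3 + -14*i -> [3, -11, -25, -39, -53]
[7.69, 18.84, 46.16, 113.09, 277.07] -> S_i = 7.69*2.45^i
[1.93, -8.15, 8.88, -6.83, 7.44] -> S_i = Random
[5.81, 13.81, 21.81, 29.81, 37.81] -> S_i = 5.81 + 8.00*i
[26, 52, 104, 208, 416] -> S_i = 26*2^i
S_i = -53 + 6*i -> [-53, -47, -41, -35, -29]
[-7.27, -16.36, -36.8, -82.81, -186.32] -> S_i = -7.27*2.25^i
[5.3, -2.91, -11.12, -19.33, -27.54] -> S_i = 5.30 + -8.21*i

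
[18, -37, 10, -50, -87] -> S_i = Random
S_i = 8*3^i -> [8, 24, 72, 216, 648]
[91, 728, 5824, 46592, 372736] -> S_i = 91*8^i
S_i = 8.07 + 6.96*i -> [8.07, 15.03, 21.99, 28.95, 35.91]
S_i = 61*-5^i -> [61, -305, 1525, -7625, 38125]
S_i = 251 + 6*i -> [251, 257, 263, 269, 275]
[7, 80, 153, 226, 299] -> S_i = 7 + 73*i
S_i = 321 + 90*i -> [321, 411, 501, 591, 681]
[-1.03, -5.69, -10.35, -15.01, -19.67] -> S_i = -1.03 + -4.66*i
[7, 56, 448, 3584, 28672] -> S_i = 7*8^i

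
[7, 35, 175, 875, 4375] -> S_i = 7*5^i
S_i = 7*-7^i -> [7, -49, 343, -2401, 16807]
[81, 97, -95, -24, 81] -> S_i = Random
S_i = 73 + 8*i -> [73, 81, 89, 97, 105]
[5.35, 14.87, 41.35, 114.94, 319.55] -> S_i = 5.35*2.78^i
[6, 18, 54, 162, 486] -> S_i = 6*3^i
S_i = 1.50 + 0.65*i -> [1.5, 2.15, 2.8, 3.45, 4.1]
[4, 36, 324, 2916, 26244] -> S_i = 4*9^i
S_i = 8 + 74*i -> [8, 82, 156, 230, 304]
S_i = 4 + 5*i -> [4, 9, 14, 19, 24]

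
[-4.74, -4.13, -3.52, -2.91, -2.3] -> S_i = -4.74 + 0.61*i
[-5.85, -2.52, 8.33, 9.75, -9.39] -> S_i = Random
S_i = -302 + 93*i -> [-302, -209, -116, -23, 70]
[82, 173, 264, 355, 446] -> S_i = 82 + 91*i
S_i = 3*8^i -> [3, 24, 192, 1536, 12288]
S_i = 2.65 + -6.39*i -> [2.65, -3.74, -10.13, -16.52, -22.91]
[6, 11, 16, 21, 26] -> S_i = 6 + 5*i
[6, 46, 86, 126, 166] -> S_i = 6 + 40*i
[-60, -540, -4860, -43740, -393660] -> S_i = -60*9^i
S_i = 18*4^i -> [18, 72, 288, 1152, 4608]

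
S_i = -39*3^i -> [-39, -117, -351, -1053, -3159]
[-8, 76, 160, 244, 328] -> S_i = -8 + 84*i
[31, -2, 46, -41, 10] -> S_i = Random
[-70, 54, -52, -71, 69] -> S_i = Random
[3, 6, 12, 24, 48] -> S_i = 3*2^i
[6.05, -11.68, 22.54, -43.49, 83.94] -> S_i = 6.05*(-1.93)^i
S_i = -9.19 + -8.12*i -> [-9.19, -17.31, -25.43, -33.55, -41.67]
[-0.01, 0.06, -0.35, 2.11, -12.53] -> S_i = -0.01*(-5.95)^i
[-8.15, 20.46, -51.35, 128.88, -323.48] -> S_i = -8.15*(-2.51)^i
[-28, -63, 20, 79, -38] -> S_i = Random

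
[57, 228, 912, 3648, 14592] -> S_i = 57*4^i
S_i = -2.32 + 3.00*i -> [-2.32, 0.68, 3.68, 6.68, 9.68]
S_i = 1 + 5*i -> [1, 6, 11, 16, 21]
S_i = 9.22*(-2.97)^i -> [9.22, -27.38, 81.33, -241.55, 717.39]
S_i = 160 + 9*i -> [160, 169, 178, 187, 196]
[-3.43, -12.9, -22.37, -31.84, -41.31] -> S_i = -3.43 + -9.47*i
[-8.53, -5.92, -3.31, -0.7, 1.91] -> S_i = -8.53 + 2.61*i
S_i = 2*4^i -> [2, 8, 32, 128, 512]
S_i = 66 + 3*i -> [66, 69, 72, 75, 78]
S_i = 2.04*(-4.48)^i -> [2.04, -9.14, 40.94, -183.43, 821.75]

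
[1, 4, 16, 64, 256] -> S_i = 1*4^i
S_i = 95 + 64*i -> [95, 159, 223, 287, 351]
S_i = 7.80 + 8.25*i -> [7.8, 16.05, 24.3, 32.55, 40.8]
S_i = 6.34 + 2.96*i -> [6.34, 9.3, 12.26, 15.22, 18.18]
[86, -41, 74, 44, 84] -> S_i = Random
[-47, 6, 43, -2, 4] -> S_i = Random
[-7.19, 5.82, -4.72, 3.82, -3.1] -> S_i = -7.19*(-0.81)^i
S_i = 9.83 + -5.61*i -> [9.83, 4.22, -1.39, -7.0, -12.61]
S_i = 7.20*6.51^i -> [7.2, 46.87, 305.14, 1986.44, 12931.72]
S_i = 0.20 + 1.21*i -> [0.2, 1.41, 2.62, 3.83, 5.04]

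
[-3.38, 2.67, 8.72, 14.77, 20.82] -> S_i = -3.38 + 6.05*i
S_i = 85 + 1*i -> [85, 86, 87, 88, 89]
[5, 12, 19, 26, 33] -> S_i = 5 + 7*i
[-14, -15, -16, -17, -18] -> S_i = -14 + -1*i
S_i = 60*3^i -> [60, 180, 540, 1620, 4860]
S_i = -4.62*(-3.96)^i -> [-4.62, 18.3, -72.45, 286.9, -1136.12]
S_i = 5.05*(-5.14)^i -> [5.05, -25.96, 133.42, -685.77, 3524.88]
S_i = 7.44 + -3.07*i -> [7.44, 4.37, 1.3, -1.77, -4.84]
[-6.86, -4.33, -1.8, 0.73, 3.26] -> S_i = -6.86 + 2.53*i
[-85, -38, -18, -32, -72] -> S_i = Random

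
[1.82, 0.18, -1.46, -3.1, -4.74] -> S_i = 1.82 + -1.64*i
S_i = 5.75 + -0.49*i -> [5.75, 5.26, 4.77, 4.28, 3.79]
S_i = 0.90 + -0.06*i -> [0.9, 0.84, 0.78, 0.72, 0.66]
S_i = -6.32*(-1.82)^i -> [-6.32, 11.5, -20.93, 38.1, -69.34]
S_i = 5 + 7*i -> [5, 12, 19, 26, 33]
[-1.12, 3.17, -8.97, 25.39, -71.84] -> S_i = -1.12*(-2.83)^i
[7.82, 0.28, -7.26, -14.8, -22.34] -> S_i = 7.82 + -7.54*i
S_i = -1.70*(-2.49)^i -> [-1.7, 4.23, -10.54, 26.25, -65.35]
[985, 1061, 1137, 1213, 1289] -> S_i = 985 + 76*i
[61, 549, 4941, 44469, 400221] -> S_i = 61*9^i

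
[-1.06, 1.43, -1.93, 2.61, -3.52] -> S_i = -1.06*(-1.35)^i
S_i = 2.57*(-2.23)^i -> [2.57, -5.73, 12.78, -28.5, 63.56]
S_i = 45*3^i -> [45, 135, 405, 1215, 3645]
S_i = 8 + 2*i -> [8, 10, 12, 14, 16]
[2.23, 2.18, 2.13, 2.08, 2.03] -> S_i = 2.23 + -0.05*i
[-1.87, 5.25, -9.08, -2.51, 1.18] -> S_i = Random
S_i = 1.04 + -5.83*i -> [1.04, -4.79, -10.62, -16.45, -22.28]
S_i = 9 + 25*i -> [9, 34, 59, 84, 109]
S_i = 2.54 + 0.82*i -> [2.54, 3.36, 4.18, 5.0, 5.82]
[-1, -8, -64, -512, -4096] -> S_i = -1*8^i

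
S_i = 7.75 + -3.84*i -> [7.75, 3.91, 0.07, -3.77, -7.61]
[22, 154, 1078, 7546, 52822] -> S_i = 22*7^i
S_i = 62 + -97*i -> [62, -35, -132, -229, -326]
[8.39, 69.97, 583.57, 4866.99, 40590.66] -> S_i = 8.39*8.34^i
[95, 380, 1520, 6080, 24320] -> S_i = 95*4^i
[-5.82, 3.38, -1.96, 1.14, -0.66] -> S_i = -5.82*(-0.58)^i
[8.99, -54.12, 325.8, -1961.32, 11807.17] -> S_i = 8.99*(-6.02)^i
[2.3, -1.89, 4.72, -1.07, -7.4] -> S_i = Random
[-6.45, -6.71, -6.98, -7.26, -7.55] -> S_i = -6.45*1.04^i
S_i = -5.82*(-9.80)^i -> [-5.82, 57.04, -558.95, 5477.74, -53681.83]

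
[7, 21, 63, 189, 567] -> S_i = 7*3^i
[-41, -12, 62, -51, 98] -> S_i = Random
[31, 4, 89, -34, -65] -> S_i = Random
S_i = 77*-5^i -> [77, -385, 1925, -9625, 48125]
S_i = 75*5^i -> [75, 375, 1875, 9375, 46875]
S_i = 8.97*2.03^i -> [8.97, 18.21, 36.96, 75.04, 152.33]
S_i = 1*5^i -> [1, 5, 25, 125, 625]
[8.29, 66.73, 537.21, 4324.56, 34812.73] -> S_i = 8.29*8.05^i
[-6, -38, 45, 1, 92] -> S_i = Random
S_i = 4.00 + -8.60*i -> [4.0, -4.6, -13.2, -21.8, -30.4]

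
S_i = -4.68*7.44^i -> [-4.68, -34.82, -259.05, -1927.37, -14339.62]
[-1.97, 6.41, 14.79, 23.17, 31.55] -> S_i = -1.97 + 8.38*i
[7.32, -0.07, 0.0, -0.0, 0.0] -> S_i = 7.32*(-0.01)^i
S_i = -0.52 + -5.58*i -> [-0.52, -6.1, -11.68, -17.26, -22.84]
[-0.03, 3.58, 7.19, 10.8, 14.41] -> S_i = -0.03 + 3.61*i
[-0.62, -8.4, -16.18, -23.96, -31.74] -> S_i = -0.62 + -7.78*i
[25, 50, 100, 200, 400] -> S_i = 25*2^i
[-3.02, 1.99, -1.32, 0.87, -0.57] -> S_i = -3.02*(-0.66)^i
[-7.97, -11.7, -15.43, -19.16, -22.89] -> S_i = -7.97 + -3.73*i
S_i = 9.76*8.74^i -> [9.76, 85.3, 745.54, 6516.05, 56950.24]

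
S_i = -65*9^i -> [-65, -585, -5265, -47385, -426465]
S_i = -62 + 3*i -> [-62, -59, -56, -53, -50]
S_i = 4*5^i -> [4, 20, 100, 500, 2500]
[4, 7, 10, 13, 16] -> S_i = 4 + 3*i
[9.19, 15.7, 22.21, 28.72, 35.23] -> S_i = 9.19 + 6.51*i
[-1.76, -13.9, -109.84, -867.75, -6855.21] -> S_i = -1.76*7.90^i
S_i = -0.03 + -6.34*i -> [-0.03, -6.37, -12.71, -19.05, -25.39]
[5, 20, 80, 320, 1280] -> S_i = 5*4^i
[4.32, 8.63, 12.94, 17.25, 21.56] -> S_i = 4.32 + 4.31*i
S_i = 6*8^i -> [6, 48, 384, 3072, 24576]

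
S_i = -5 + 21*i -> [-5, 16, 37, 58, 79]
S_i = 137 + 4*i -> [137, 141, 145, 149, 153]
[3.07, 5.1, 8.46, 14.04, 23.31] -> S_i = 3.07*1.66^i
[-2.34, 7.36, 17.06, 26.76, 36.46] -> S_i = -2.34 + 9.70*i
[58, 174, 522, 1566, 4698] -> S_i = 58*3^i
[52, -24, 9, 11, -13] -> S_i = Random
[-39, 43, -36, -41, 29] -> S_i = Random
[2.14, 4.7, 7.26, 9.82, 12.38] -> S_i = 2.14 + 2.56*i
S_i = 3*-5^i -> [3, -15, 75, -375, 1875]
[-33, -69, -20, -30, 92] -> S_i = Random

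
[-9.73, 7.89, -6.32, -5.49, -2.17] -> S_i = Random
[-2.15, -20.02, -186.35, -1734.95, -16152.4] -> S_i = -2.15*9.31^i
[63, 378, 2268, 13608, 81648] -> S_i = 63*6^i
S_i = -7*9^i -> [-7, -63, -567, -5103, -45927]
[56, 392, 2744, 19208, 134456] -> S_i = 56*7^i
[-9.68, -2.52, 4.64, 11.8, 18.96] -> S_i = -9.68 + 7.16*i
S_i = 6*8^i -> [6, 48, 384, 3072, 24576]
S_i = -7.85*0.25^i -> [-7.85, -1.96, -0.49, -0.12, -0.03]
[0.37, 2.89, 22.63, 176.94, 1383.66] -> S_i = 0.37*7.82^i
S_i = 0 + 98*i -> [0, 98, 196, 294, 392]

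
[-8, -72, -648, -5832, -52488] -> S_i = -8*9^i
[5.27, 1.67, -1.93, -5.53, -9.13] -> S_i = 5.27 + -3.60*i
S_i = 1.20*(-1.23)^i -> [1.2, -1.48, 1.82, -2.23, 2.75]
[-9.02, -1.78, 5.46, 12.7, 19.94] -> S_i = -9.02 + 7.24*i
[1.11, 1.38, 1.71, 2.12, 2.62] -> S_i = 1.11*1.24^i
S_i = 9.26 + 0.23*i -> [9.26, 9.49, 9.72, 9.95, 10.18]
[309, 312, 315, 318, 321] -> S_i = 309 + 3*i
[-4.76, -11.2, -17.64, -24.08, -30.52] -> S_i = -4.76 + -6.44*i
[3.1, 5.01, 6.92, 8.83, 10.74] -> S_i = 3.10 + 1.91*i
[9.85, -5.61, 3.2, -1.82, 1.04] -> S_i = 9.85*(-0.57)^i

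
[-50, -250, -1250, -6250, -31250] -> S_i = -50*5^i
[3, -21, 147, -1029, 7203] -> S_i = 3*-7^i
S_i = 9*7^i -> [9, 63, 441, 3087, 21609]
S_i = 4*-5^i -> [4, -20, 100, -500, 2500]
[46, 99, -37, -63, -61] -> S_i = Random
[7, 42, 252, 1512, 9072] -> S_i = 7*6^i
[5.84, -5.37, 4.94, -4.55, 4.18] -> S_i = 5.84*(-0.92)^i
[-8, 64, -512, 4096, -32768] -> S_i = -8*-8^i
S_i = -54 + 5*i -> [-54, -49, -44, -39, -34]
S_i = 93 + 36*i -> [93, 129, 165, 201, 237]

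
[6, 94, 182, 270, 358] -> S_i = 6 + 88*i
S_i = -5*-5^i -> [-5, 25, -125, 625, -3125]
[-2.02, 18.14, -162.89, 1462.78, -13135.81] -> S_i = -2.02*(-8.98)^i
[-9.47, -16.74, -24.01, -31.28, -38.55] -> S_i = -9.47 + -7.27*i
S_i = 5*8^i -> [5, 40, 320, 2560, 20480]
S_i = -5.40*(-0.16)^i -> [-5.4, 0.86, -0.14, 0.02, -0.0]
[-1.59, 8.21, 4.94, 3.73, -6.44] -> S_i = Random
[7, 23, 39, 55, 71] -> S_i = 7 + 16*i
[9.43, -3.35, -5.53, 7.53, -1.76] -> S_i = Random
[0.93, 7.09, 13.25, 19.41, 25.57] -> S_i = 0.93 + 6.16*i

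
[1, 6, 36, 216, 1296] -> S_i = 1*6^i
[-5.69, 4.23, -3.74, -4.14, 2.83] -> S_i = Random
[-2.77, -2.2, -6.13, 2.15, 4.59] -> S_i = Random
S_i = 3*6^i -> [3, 18, 108, 648, 3888]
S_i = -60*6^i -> [-60, -360, -2160, -12960, -77760]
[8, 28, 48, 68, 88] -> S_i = 8 + 20*i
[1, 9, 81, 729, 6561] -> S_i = 1*9^i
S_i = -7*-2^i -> [-7, 14, -28, 56, -112]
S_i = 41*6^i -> [41, 246, 1476, 8856, 53136]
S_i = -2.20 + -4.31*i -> [-2.2, -6.51, -10.82, -15.13, -19.44]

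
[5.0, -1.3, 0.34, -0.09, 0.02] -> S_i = 5.00*(-0.26)^i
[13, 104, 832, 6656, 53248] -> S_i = 13*8^i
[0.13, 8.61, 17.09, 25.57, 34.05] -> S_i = 0.13 + 8.48*i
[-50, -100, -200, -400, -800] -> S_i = -50*2^i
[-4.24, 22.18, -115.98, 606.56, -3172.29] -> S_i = -4.24*(-5.23)^i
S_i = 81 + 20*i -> [81, 101, 121, 141, 161]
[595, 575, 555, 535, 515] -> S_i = 595 + -20*i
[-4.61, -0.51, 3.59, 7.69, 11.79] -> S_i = -4.61 + 4.10*i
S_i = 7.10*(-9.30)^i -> [7.1, -66.03, 614.08, -5710.93, 53111.69]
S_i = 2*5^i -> [2, 10, 50, 250, 1250]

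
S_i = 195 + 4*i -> [195, 199, 203, 207, 211]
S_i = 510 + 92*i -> [510, 602, 694, 786, 878]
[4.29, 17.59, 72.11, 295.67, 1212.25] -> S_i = 4.29*4.10^i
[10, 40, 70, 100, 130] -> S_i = 10 + 30*i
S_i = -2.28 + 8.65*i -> [-2.28, 6.37, 15.02, 23.67, 32.32]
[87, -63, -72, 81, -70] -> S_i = Random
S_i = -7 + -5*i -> [-7, -12, -17, -22, -27]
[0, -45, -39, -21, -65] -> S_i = Random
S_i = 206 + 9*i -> [206, 215, 224, 233, 242]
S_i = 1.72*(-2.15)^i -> [1.72, -3.7, 7.95, -17.09, 36.75]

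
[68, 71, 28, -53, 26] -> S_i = Random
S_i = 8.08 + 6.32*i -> [8.08, 14.4, 20.72, 27.04, 33.36]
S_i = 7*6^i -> [7, 42, 252, 1512, 9072]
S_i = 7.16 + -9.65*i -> [7.16, -2.49, -12.14, -21.79, -31.44]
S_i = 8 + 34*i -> [8, 42, 76, 110, 144]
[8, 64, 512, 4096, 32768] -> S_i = 8*8^i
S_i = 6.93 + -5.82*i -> [6.93, 1.11, -4.71, -10.53, -16.35]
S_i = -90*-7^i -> [-90, 630, -4410, 30870, -216090]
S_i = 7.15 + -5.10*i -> [7.15, 2.05, -3.05, -8.15, -13.25]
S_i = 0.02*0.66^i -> [0.02, 0.01, 0.01, 0.01, 0.0]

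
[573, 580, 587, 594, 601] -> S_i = 573 + 7*i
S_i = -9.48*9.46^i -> [-9.48, -89.68, -848.38, -8025.68, -75922.92]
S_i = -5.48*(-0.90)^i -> [-5.48, 4.93, -4.44, 3.99, -3.6]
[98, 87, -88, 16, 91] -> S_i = Random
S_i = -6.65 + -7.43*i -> [-6.65, -14.08, -21.51, -28.94, -36.37]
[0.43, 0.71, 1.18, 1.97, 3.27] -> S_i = 0.43*1.66^i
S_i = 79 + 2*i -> [79, 81, 83, 85, 87]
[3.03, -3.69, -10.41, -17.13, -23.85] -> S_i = 3.03 + -6.72*i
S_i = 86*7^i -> [86, 602, 4214, 29498, 206486]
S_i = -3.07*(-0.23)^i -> [-3.07, 0.71, -0.16, 0.04, -0.01]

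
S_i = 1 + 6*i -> [1, 7, 13, 19, 25]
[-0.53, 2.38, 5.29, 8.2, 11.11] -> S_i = -0.53 + 2.91*i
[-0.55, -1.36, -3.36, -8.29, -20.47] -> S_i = -0.55*2.47^i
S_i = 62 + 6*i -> [62, 68, 74, 80, 86]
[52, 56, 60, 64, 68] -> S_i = 52 + 4*i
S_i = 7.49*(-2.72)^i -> [7.49, -20.37, 55.41, -150.73, 409.98]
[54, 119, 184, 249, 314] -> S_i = 54 + 65*i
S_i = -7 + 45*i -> [-7, 38, 83, 128, 173]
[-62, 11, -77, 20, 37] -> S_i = Random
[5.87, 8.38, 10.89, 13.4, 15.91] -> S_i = 5.87 + 2.51*i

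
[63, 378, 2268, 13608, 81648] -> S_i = 63*6^i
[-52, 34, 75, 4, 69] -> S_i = Random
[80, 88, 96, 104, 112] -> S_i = 80 + 8*i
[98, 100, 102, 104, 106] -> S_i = 98 + 2*i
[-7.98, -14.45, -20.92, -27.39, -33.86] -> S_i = -7.98 + -6.47*i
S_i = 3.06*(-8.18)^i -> [3.06, -25.03, 204.75, -1674.87, 13700.44]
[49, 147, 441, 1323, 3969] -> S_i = 49*3^i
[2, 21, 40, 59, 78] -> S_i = 2 + 19*i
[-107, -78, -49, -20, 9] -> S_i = -107 + 29*i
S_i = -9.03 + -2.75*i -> [-9.03, -11.78, -14.53, -17.28, -20.03]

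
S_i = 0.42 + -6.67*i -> [0.42, -6.25, -12.92, -19.59, -26.26]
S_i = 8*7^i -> [8, 56, 392, 2744, 19208]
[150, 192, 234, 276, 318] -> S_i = 150 + 42*i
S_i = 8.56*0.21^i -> [8.56, 1.8, 0.38, 0.08, 0.02]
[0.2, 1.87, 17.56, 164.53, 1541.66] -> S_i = 0.20*9.37^i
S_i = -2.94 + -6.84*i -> [-2.94, -9.78, -16.62, -23.46, -30.3]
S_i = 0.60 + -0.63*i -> [0.6, -0.03, -0.66, -1.29, -1.92]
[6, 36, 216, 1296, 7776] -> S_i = 6*6^i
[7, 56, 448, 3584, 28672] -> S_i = 7*8^i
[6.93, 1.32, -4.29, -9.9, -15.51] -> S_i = 6.93 + -5.61*i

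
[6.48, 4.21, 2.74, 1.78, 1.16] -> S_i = 6.48*0.65^i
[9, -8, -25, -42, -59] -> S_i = 9 + -17*i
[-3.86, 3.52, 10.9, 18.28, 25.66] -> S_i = -3.86 + 7.38*i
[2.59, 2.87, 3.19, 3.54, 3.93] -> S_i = 2.59*1.11^i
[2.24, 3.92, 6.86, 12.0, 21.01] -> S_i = 2.24*1.75^i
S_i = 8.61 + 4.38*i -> [8.61, 12.99, 17.37, 21.75, 26.13]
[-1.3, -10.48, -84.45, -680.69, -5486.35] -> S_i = -1.30*8.06^i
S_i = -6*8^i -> [-6, -48, -384, -3072, -24576]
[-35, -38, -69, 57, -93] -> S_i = Random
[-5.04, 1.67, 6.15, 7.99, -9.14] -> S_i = Random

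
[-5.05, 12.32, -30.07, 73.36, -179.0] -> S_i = -5.05*(-2.44)^i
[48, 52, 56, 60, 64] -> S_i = 48 + 4*i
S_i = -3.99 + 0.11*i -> [-3.99, -3.88, -3.77, -3.66, -3.55]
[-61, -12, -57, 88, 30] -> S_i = Random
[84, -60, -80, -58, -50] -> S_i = Random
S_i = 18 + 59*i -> [18, 77, 136, 195, 254]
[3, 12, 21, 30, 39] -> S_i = 3 + 9*i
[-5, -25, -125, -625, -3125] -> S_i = -5*5^i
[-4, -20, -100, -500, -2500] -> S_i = -4*5^i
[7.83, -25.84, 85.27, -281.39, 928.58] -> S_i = 7.83*(-3.30)^i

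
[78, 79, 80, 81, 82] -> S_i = 78 + 1*i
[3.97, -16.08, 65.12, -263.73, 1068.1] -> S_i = 3.97*(-4.05)^i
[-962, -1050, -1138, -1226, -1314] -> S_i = -962 + -88*i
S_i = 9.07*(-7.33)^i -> [9.07, -66.48, 487.32, -3572.06, 26183.23]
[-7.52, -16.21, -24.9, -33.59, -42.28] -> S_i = -7.52 + -8.69*i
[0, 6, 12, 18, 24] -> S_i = 0 + 6*i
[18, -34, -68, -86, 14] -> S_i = Random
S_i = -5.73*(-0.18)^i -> [-5.73, 1.03, -0.19, 0.03, -0.01]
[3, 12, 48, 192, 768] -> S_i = 3*4^i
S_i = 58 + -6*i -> [58, 52, 46, 40, 34]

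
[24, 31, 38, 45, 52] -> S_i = 24 + 7*i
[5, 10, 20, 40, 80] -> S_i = 5*2^i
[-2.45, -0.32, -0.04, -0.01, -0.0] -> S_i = -2.45*0.13^i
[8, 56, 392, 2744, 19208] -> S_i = 8*7^i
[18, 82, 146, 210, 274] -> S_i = 18 + 64*i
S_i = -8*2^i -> [-8, -16, -32, -64, -128]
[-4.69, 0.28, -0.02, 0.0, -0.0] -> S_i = -4.69*(-0.06)^i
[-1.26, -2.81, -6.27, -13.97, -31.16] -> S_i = -1.26*2.23^i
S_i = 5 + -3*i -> [5, 2, -1, -4, -7]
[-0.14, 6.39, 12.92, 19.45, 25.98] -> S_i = -0.14 + 6.53*i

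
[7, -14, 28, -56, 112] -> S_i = 7*-2^i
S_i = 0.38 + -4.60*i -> [0.38, -4.22, -8.82, -13.42, -18.02]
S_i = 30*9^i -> [30, 270, 2430, 21870, 196830]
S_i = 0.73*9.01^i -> [0.73, 6.58, 59.26, 533.95, 4810.85]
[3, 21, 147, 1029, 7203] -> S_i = 3*7^i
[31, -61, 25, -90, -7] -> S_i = Random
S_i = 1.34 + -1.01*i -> [1.34, 0.33, -0.68, -1.69, -2.7]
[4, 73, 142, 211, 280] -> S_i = 4 + 69*i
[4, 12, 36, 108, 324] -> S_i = 4*3^i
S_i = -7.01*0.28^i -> [-7.01, -1.96, -0.55, -0.15, -0.04]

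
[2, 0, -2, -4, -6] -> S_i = 2 + -2*i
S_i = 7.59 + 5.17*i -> [7.59, 12.76, 17.93, 23.1, 28.27]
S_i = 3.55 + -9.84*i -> [3.55, -6.29, -16.13, -25.97, -35.81]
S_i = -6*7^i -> [-6, -42, -294, -2058, -14406]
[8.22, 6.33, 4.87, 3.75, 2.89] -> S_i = 8.22*0.77^i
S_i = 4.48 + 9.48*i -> [4.48, 13.96, 23.44, 32.92, 42.4]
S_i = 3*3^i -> [3, 9, 27, 81, 243]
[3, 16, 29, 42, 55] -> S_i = 3 + 13*i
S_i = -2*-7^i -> [-2, 14, -98, 686, -4802]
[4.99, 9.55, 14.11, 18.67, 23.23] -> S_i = 4.99 + 4.56*i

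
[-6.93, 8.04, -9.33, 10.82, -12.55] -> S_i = -6.93*(-1.16)^i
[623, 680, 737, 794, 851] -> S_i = 623 + 57*i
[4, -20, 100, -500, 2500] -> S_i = 4*-5^i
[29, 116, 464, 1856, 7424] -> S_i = 29*4^i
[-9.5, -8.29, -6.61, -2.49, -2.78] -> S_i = Random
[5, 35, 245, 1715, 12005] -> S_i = 5*7^i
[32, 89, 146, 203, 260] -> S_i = 32 + 57*i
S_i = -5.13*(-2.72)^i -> [-5.13, 13.95, -37.95, 103.23, -280.8]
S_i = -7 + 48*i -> [-7, 41, 89, 137, 185]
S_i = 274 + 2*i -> [274, 276, 278, 280, 282]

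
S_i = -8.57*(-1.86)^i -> [-8.57, 15.94, -29.65, 55.15, -102.57]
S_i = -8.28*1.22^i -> [-8.28, -10.1, -12.32, -15.04, -18.34]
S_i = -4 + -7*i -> [-4, -11, -18, -25, -32]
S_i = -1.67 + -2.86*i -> [-1.67, -4.53, -7.39, -10.25, -13.11]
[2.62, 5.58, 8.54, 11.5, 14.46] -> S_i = 2.62 + 2.96*i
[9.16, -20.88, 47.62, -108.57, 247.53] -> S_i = 9.16*(-2.28)^i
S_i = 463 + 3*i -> [463, 466, 469, 472, 475]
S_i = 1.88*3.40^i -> [1.88, 6.39, 21.73, 73.89, 251.23]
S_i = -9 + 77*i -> [-9, 68, 145, 222, 299]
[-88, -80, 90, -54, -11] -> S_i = Random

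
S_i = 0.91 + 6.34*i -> [0.91, 7.25, 13.59, 19.93, 26.27]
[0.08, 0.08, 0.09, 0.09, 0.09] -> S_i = 0.08*1.04^i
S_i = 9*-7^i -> [9, -63, 441, -3087, 21609]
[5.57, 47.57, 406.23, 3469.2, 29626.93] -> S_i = 5.57*8.54^i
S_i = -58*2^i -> [-58, -116, -232, -464, -928]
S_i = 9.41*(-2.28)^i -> [9.41, -21.45, 48.92, -111.53, 254.29]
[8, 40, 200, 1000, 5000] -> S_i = 8*5^i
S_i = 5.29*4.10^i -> [5.29, 21.69, 88.92, 364.59, 1494.83]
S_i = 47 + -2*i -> [47, 45, 43, 41, 39]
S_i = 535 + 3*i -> [535, 538, 541, 544, 547]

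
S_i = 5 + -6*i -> [5, -1, -7, -13, -19]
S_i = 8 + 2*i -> [8, 10, 12, 14, 16]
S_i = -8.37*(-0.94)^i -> [-8.37, 7.87, -7.4, 6.95, -6.53]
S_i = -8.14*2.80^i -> [-8.14, -22.79, -63.82, -178.69, -500.33]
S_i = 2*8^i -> [2, 16, 128, 1024, 8192]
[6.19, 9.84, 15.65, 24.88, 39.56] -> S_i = 6.19*1.59^i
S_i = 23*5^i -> [23, 115, 575, 2875, 14375]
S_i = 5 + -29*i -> [5, -24, -53, -82, -111]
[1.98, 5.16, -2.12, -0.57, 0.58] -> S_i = Random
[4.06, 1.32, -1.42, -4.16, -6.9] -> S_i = 4.06 + -2.74*i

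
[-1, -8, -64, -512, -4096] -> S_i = -1*8^i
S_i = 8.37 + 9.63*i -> [8.37, 18.0, 27.63, 37.26, 46.89]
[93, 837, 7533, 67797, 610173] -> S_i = 93*9^i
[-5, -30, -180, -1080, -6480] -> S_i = -5*6^i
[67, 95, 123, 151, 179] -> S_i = 67 + 28*i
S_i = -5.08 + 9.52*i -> [-5.08, 4.44, 13.96, 23.48, 33.0]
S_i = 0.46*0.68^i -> [0.46, 0.31, 0.21, 0.14, 0.1]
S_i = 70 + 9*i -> [70, 79, 88, 97, 106]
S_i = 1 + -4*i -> [1, -3, -7, -11, -15]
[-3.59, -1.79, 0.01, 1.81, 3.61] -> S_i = -3.59 + 1.80*i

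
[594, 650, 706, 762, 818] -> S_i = 594 + 56*i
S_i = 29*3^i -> [29, 87, 261, 783, 2349]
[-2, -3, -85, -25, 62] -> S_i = Random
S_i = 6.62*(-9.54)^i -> [6.62, -63.15, 602.5, -5747.82, 54834.2]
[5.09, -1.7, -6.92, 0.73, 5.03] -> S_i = Random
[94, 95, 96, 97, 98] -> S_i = 94 + 1*i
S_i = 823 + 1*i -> [823, 824, 825, 826, 827]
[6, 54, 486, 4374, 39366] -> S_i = 6*9^i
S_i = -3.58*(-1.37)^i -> [-3.58, 4.9, -6.72, 9.21, -12.61]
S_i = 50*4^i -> [50, 200, 800, 3200, 12800]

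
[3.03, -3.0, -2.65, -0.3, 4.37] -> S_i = Random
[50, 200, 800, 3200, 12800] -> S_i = 50*4^i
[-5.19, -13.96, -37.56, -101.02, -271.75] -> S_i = -5.19*2.69^i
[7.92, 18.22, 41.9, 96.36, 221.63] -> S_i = 7.92*2.30^i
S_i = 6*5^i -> [6, 30, 150, 750, 3750]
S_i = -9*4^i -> [-9, -36, -144, -576, -2304]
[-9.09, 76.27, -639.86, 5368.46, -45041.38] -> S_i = -9.09*(-8.39)^i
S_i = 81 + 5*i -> [81, 86, 91, 96, 101]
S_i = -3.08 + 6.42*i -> [-3.08, 3.34, 9.76, 16.18, 22.6]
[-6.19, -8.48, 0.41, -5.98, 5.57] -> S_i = Random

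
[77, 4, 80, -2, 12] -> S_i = Random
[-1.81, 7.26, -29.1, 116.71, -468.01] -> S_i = -1.81*(-4.01)^i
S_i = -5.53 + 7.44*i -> [-5.53, 1.91, 9.35, 16.79, 24.23]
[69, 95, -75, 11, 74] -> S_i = Random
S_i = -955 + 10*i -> [-955, -945, -935, -925, -915]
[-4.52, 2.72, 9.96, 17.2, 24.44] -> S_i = -4.52 + 7.24*i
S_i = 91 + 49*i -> [91, 140, 189, 238, 287]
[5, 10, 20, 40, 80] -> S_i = 5*2^i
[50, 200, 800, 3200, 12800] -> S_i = 50*4^i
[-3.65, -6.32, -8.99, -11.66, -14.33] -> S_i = -3.65 + -2.67*i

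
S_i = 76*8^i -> [76, 608, 4864, 38912, 311296]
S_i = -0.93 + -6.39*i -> [-0.93, -7.32, -13.71, -20.1, -26.49]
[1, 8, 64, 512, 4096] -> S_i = 1*8^i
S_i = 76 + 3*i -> [76, 79, 82, 85, 88]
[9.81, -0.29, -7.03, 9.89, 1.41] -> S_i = Random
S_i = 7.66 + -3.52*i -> [7.66, 4.14, 0.62, -2.9, -6.42]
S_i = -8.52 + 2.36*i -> [-8.52, -6.16, -3.8, -1.44, 0.92]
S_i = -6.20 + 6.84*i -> [-6.2, 0.64, 7.48, 14.32, 21.16]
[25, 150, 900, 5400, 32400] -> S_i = 25*6^i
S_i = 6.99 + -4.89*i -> [6.99, 2.1, -2.79, -7.68, -12.57]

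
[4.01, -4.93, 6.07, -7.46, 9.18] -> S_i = 4.01*(-1.23)^i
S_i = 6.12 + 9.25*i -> [6.12, 15.37, 24.62, 33.87, 43.12]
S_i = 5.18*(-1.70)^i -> [5.18, -8.81, 14.97, -25.45, 43.26]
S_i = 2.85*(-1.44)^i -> [2.85, -4.1, 5.91, -8.51, 12.25]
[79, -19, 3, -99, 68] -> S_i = Random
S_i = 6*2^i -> [6, 12, 24, 48, 96]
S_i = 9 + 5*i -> [9, 14, 19, 24, 29]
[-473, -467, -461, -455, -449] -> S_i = -473 + 6*i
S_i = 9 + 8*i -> [9, 17, 25, 33, 41]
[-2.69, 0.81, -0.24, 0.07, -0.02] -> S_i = -2.69*(-0.30)^i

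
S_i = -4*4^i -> [-4, -16, -64, -256, -1024]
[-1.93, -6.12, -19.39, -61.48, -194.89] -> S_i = -1.93*3.17^i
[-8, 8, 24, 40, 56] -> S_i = -8 + 16*i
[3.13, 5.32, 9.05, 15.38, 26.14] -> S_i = 3.13*1.70^i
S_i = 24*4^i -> [24, 96, 384, 1536, 6144]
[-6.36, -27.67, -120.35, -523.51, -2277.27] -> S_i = -6.36*4.35^i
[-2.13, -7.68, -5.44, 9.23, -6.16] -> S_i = Random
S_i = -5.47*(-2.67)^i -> [-5.47, 14.6, -39.0, 104.12, -277.99]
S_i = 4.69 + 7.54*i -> [4.69, 12.23, 19.77, 27.31, 34.85]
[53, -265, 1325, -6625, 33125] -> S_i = 53*-5^i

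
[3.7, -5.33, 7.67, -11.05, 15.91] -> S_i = 3.70*(-1.44)^i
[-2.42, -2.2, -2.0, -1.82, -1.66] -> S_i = -2.42*0.91^i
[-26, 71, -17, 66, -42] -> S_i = Random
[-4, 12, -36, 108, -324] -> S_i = -4*-3^i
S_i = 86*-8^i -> [86, -688, 5504, -44032, 352256]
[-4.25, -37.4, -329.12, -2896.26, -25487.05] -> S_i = -4.25*8.80^i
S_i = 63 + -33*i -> [63, 30, -3, -36, -69]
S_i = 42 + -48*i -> [42, -6, -54, -102, -150]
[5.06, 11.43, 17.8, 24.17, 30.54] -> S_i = 5.06 + 6.37*i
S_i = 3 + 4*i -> [3, 7, 11, 15, 19]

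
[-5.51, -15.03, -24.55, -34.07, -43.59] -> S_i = -5.51 + -9.52*i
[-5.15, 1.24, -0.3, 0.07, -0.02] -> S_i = -5.15*(-0.24)^i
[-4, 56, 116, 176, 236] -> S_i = -4 + 60*i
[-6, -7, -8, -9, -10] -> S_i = -6 + -1*i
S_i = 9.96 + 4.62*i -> [9.96, 14.58, 19.2, 23.82, 28.44]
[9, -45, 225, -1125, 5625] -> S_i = 9*-5^i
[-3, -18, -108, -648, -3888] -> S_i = -3*6^i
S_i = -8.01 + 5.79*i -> [-8.01, -2.22, 3.57, 9.36, 15.15]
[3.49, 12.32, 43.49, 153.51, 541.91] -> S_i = 3.49*3.53^i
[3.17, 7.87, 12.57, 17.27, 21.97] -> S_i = 3.17 + 4.70*i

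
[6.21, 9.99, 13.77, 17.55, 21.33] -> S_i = 6.21 + 3.78*i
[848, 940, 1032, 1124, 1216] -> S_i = 848 + 92*i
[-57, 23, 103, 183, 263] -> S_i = -57 + 80*i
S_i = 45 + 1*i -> [45, 46, 47, 48, 49]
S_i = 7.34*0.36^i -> [7.34, 2.64, 0.95, 0.34, 0.12]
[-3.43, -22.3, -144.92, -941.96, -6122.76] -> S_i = -3.43*6.50^i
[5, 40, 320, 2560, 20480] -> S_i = 5*8^i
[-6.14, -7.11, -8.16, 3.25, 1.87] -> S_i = Random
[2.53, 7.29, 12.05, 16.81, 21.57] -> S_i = 2.53 + 4.76*i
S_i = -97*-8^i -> [-97, 776, -6208, 49664, -397312]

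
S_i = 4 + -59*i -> [4, -55, -114, -173, -232]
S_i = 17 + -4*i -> [17, 13, 9, 5, 1]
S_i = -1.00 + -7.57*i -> [-1.0, -8.57, -16.14, -23.71, -31.28]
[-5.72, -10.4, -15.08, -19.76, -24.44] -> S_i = -5.72 + -4.68*i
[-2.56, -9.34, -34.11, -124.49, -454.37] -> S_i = -2.56*3.65^i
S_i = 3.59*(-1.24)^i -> [3.59, -4.45, 5.52, -6.84, 8.49]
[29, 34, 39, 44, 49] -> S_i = 29 + 5*i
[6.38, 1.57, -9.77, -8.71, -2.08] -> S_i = Random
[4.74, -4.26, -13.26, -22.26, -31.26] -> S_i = 4.74 + -9.00*i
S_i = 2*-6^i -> [2, -12, 72, -432, 2592]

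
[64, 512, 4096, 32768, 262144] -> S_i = 64*8^i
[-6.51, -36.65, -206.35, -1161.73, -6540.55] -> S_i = -6.51*5.63^i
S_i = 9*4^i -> [9, 36, 144, 576, 2304]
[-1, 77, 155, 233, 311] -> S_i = -1 + 78*i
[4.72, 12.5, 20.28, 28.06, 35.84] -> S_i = 4.72 + 7.78*i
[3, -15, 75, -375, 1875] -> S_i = 3*-5^i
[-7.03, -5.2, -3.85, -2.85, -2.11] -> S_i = -7.03*0.74^i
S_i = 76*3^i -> [76, 228, 684, 2052, 6156]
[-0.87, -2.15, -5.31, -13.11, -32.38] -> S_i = -0.87*2.47^i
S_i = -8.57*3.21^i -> [-8.57, -27.51, -88.31, -283.46, -909.92]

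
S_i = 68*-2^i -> [68, -136, 272, -544, 1088]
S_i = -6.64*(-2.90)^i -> [-6.64, 19.26, -55.84, 161.94, -469.63]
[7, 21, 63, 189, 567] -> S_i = 7*3^i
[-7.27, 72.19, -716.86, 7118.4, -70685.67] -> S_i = -7.27*(-9.93)^i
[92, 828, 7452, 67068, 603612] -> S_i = 92*9^i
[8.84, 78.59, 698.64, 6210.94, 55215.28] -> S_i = 8.84*8.89^i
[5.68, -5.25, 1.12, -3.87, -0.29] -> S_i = Random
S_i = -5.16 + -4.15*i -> [-5.16, -9.31, -13.46, -17.61, -21.76]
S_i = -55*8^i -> [-55, -440, -3520, -28160, -225280]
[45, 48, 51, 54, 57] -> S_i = 45 + 3*i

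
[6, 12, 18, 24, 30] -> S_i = 6 + 6*i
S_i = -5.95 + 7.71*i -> [-5.95, 1.76, 9.47, 17.18, 24.89]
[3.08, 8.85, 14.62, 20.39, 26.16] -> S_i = 3.08 + 5.77*i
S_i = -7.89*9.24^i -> [-7.89, -72.9, -673.63, -6224.33, -57512.85]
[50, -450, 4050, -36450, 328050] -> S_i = 50*-9^i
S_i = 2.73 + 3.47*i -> [2.73, 6.2, 9.67, 13.14, 16.61]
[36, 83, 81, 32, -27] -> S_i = Random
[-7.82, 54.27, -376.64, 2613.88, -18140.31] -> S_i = -7.82*(-6.94)^i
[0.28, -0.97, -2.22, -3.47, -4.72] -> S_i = 0.28 + -1.25*i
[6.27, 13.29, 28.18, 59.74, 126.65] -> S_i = 6.27*2.12^i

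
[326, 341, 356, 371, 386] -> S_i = 326 + 15*i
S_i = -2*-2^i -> [-2, 4, -8, 16, -32]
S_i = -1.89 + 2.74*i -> [-1.89, 0.85, 3.59, 6.33, 9.07]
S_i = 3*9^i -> [3, 27, 243, 2187, 19683]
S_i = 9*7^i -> [9, 63, 441, 3087, 21609]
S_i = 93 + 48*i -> [93, 141, 189, 237, 285]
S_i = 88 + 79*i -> [88, 167, 246, 325, 404]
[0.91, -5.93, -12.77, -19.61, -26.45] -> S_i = 0.91 + -6.84*i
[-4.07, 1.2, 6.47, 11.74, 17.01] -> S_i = -4.07 + 5.27*i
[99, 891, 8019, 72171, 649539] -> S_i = 99*9^i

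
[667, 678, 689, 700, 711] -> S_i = 667 + 11*i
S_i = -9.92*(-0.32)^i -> [-9.92, 3.17, -1.02, 0.33, -0.1]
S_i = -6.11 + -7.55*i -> [-6.11, -13.66, -21.21, -28.76, -36.31]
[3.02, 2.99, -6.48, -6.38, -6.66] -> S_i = Random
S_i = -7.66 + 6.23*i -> [-7.66, -1.43, 4.8, 11.03, 17.26]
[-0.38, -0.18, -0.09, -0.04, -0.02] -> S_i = -0.38*0.48^i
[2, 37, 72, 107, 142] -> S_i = 2 + 35*i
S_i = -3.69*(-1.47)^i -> [-3.69, 5.42, -7.97, 11.72, -17.23]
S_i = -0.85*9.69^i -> [-0.85, -8.24, -79.81, -773.38, -7494.01]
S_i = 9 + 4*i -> [9, 13, 17, 21, 25]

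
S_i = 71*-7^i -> [71, -497, 3479, -24353, 170471]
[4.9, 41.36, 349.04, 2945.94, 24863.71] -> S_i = 4.90*8.44^i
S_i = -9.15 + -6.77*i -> [-9.15, -15.92, -22.69, -29.46, -36.23]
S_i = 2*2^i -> [2, 4, 8, 16, 32]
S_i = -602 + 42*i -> [-602, -560, -518, -476, -434]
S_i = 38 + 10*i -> [38, 48, 58, 68, 78]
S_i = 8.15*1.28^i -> [8.15, 10.43, 13.35, 17.09, 21.88]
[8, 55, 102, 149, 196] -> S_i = 8 + 47*i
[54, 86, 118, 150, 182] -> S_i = 54 + 32*i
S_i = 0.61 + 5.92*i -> [0.61, 6.53, 12.45, 18.37, 24.29]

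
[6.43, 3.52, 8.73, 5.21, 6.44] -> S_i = Random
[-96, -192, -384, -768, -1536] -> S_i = -96*2^i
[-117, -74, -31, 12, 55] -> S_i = -117 + 43*i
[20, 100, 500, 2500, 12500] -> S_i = 20*5^i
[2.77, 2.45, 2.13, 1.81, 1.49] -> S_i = 2.77 + -0.32*i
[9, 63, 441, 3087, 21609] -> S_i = 9*7^i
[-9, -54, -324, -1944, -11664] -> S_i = -9*6^i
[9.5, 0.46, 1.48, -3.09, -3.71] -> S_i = Random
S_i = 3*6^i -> [3, 18, 108, 648, 3888]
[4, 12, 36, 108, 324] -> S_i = 4*3^i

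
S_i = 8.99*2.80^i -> [8.99, 25.17, 70.48, 197.35, 552.58]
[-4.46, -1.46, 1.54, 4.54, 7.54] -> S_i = -4.46 + 3.00*i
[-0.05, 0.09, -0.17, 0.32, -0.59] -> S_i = -0.05*(-1.85)^i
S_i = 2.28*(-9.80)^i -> [2.28, -22.34, 218.97, -2145.92, 21029.99]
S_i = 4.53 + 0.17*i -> [4.53, 4.7, 4.87, 5.04, 5.21]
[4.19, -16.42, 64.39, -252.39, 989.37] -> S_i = 4.19*(-3.92)^i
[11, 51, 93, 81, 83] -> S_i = Random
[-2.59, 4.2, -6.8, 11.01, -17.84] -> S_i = -2.59*(-1.62)^i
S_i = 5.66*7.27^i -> [5.66, 41.15, 299.15, 2174.8, 15810.81]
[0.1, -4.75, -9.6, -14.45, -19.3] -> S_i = 0.10 + -4.85*i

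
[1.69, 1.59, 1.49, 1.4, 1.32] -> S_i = 1.69*0.94^i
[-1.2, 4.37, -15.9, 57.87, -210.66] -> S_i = -1.20*(-3.64)^i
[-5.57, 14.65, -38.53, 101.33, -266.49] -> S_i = -5.57*(-2.63)^i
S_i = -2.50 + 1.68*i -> [-2.5, -0.82, 0.86, 2.54, 4.22]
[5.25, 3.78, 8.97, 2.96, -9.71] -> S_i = Random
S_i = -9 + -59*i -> [-9, -68, -127, -186, -245]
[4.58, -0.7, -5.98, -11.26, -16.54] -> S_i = 4.58 + -5.28*i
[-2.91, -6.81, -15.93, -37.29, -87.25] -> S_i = -2.91*2.34^i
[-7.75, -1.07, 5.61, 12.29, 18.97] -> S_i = -7.75 + 6.68*i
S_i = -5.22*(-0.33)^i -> [-5.22, 1.72, -0.57, 0.19, -0.06]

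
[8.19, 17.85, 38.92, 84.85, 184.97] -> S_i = 8.19*2.18^i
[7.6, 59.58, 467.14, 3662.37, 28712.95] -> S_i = 7.60*7.84^i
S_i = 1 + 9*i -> [1, 10, 19, 28, 37]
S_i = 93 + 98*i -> [93, 191, 289, 387, 485]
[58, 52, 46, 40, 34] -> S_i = 58 + -6*i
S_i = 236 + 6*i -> [236, 242, 248, 254, 260]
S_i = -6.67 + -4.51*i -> [-6.67, -11.18, -15.69, -20.2, -24.71]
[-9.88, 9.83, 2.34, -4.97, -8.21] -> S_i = Random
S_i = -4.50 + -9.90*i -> [-4.5, -14.4, -24.3, -34.2, -44.1]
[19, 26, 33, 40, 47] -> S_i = 19 + 7*i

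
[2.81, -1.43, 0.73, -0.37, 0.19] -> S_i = 2.81*(-0.51)^i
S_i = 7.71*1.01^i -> [7.71, 7.79, 7.86, 7.94, 8.02]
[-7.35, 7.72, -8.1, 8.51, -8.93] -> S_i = -7.35*(-1.05)^i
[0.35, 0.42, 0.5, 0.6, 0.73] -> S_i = 0.35*1.20^i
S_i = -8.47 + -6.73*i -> [-8.47, -15.2, -21.93, -28.66, -35.39]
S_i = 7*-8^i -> [7, -56, 448, -3584, 28672]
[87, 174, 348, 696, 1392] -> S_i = 87*2^i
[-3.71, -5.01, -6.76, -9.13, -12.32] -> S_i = -3.71*1.35^i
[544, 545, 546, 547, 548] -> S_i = 544 + 1*i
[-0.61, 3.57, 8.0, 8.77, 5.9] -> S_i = Random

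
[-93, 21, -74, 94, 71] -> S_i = Random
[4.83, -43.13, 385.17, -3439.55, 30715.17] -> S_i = 4.83*(-8.93)^i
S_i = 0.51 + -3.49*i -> [0.51, -2.98, -6.47, -9.96, -13.45]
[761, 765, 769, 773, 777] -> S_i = 761 + 4*i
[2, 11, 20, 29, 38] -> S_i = 2 + 9*i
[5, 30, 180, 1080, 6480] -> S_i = 5*6^i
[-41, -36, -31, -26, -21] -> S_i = -41 + 5*i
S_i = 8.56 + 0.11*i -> [8.56, 8.67, 8.78, 8.89, 9.0]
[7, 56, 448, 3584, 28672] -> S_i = 7*8^i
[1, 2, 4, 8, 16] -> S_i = 1*2^i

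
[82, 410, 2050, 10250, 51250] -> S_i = 82*5^i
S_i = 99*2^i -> [99, 198, 396, 792, 1584]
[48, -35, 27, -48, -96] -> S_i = Random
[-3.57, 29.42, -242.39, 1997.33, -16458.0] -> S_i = -3.57*(-8.24)^i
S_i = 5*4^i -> [5, 20, 80, 320, 1280]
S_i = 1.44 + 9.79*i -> [1.44, 11.23, 21.02, 30.81, 40.6]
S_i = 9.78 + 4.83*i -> [9.78, 14.61, 19.44, 24.27, 29.1]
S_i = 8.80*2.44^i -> [8.8, 21.47, 52.39, 127.84, 311.92]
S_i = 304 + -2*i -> [304, 302, 300, 298, 296]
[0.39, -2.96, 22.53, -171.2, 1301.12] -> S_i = 0.39*(-7.60)^i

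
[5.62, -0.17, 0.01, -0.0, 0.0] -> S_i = 5.62*(-0.03)^i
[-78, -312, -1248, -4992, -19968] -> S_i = -78*4^i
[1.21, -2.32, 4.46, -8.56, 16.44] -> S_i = 1.21*(-1.92)^i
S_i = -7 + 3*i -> [-7, -4, -1, 2, 5]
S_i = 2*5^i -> [2, 10, 50, 250, 1250]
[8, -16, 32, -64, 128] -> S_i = 8*-2^i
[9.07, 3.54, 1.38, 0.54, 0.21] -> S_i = 9.07*0.39^i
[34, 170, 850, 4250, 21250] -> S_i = 34*5^i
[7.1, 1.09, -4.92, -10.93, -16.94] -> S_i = 7.10 + -6.01*i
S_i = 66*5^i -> [66, 330, 1650, 8250, 41250]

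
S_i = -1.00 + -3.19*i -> [-1.0, -4.19, -7.38, -10.57, -13.76]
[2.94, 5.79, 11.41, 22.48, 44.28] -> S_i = 2.94*1.97^i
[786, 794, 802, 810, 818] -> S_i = 786 + 8*i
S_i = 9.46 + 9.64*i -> [9.46, 19.1, 28.74, 38.38, 48.02]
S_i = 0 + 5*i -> [0, 5, 10, 15, 20]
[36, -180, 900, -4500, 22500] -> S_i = 36*-5^i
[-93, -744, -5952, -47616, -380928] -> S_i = -93*8^i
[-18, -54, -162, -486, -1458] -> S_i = -18*3^i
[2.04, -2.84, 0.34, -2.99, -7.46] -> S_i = Random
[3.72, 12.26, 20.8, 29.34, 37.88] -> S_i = 3.72 + 8.54*i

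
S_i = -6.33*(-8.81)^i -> [-6.33, 55.77, -491.31, 4328.44, -38133.56]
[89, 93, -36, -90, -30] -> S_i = Random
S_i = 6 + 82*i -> [6, 88, 170, 252, 334]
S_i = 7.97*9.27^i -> [7.97, 73.88, 684.89, 6348.89, 58854.17]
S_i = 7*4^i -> [7, 28, 112, 448, 1792]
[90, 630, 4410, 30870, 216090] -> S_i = 90*7^i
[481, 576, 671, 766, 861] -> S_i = 481 + 95*i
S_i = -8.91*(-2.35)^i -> [-8.91, 20.94, -49.21, 115.63, -271.74]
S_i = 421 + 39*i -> [421, 460, 499, 538, 577]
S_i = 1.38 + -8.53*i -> [1.38, -7.15, -15.68, -24.21, -32.74]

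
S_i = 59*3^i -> [59, 177, 531, 1593, 4779]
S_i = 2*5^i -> [2, 10, 50, 250, 1250]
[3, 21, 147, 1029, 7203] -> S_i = 3*7^i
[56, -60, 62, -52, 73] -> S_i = Random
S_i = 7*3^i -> [7, 21, 63, 189, 567]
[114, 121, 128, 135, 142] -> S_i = 114 + 7*i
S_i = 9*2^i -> [9, 18, 36, 72, 144]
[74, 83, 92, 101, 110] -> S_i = 74 + 9*i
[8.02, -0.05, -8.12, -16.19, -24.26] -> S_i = 8.02 + -8.07*i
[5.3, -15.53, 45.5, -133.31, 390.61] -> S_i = 5.30*(-2.93)^i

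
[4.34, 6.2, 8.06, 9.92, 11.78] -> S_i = 4.34 + 1.86*i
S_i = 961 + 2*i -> [961, 963, 965, 967, 969]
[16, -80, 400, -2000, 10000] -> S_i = 16*-5^i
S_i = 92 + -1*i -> [92, 91, 90, 89, 88]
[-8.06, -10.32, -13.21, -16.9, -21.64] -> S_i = -8.06*1.28^i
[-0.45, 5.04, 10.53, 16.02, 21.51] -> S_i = -0.45 + 5.49*i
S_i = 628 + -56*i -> [628, 572, 516, 460, 404]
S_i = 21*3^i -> [21, 63, 189, 567, 1701]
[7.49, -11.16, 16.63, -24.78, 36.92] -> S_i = 7.49*(-1.49)^i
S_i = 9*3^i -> [9, 27, 81, 243, 729]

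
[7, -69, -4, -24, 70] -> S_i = Random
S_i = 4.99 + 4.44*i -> [4.99, 9.43, 13.87, 18.31, 22.75]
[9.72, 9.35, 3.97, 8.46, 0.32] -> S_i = Random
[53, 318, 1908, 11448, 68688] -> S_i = 53*6^i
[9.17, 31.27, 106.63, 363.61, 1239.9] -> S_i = 9.17*3.41^i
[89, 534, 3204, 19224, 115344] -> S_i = 89*6^i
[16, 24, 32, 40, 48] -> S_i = 16 + 8*i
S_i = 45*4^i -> [45, 180, 720, 2880, 11520]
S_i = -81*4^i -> [-81, -324, -1296, -5184, -20736]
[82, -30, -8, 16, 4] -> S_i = Random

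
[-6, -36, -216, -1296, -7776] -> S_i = -6*6^i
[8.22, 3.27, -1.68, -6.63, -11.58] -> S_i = 8.22 + -4.95*i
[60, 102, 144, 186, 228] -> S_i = 60 + 42*i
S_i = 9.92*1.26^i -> [9.92, 12.5, 15.75, 19.84, 25.0]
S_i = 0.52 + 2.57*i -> [0.52, 3.09, 5.66, 8.23, 10.8]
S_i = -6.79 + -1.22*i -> [-6.79, -8.01, -9.23, -10.45, -11.67]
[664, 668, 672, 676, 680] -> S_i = 664 + 4*i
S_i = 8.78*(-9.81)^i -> [8.78, -86.13, 844.95, -8288.99, 81314.98]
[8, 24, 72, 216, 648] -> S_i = 8*3^i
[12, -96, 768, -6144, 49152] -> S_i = 12*-8^i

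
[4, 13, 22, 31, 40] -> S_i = 4 + 9*i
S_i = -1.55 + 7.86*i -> [-1.55, 6.31, 14.17, 22.03, 29.89]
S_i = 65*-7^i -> [65, -455, 3185, -22295, 156065]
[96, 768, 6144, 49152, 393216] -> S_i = 96*8^i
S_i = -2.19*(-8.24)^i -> [-2.19, 18.05, -148.7, 1225.25, -10096.08]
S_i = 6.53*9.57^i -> [6.53, 62.49, 598.05, 5723.33, 54772.29]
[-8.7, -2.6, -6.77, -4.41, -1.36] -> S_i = Random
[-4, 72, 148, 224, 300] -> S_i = -4 + 76*i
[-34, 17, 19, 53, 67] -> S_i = Random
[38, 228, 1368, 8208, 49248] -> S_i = 38*6^i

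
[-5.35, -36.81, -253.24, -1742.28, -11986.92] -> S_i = -5.35*6.88^i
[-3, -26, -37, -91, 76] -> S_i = Random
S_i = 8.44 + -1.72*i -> [8.44, 6.72, 5.0, 3.28, 1.56]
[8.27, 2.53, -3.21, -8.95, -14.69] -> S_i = 8.27 + -5.74*i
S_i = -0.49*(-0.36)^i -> [-0.49, 0.18, -0.06, 0.02, -0.01]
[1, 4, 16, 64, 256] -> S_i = 1*4^i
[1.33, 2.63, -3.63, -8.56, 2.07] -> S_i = Random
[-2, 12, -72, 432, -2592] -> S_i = -2*-6^i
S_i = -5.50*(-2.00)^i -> [-5.5, 11.0, -22.0, 44.0, -88.0]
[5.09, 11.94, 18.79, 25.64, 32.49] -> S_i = 5.09 + 6.85*i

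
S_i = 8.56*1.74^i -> [8.56, 14.89, 25.92, 45.09, 78.46]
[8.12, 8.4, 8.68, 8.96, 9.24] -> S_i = 8.12 + 0.28*i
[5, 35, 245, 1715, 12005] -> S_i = 5*7^i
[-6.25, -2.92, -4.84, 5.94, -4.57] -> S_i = Random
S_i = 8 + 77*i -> [8, 85, 162, 239, 316]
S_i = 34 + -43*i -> [34, -9, -52, -95, -138]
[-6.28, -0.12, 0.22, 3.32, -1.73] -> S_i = Random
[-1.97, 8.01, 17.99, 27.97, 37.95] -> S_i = -1.97 + 9.98*i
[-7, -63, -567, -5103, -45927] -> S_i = -7*9^i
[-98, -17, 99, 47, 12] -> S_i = Random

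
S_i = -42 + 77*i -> [-42, 35, 112, 189, 266]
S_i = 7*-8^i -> [7, -56, 448, -3584, 28672]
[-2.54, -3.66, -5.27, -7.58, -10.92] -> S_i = -2.54*1.44^i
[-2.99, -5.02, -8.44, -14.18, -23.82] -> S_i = -2.99*1.68^i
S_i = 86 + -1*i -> [86, 85, 84, 83, 82]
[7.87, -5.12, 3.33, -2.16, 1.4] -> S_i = 7.87*(-0.65)^i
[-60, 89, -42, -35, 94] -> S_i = Random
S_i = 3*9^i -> [3, 27, 243, 2187, 19683]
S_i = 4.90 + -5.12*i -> [4.9, -0.22, -5.34, -10.46, -15.58]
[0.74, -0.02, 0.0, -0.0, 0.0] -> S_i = 0.74*(-0.03)^i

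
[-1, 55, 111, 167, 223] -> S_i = -1 + 56*i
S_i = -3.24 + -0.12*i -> [-3.24, -3.36, -3.48, -3.6, -3.72]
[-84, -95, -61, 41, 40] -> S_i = Random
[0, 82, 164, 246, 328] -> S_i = 0 + 82*i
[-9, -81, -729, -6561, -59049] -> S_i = -9*9^i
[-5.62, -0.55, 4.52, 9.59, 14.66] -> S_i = -5.62 + 5.07*i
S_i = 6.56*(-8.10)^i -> [6.56, -53.14, 430.4, -3486.25, 28238.65]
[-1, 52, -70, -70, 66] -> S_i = Random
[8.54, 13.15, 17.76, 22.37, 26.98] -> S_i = 8.54 + 4.61*i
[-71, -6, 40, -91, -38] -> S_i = Random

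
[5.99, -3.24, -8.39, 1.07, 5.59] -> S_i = Random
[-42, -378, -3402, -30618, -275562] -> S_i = -42*9^i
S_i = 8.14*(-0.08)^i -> [8.14, -0.65, 0.05, -0.0, 0.0]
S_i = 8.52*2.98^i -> [8.52, 25.39, 75.66, 225.47, 671.9]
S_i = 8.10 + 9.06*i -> [8.1, 17.16, 26.22, 35.28, 44.34]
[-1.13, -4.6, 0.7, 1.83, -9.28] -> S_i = Random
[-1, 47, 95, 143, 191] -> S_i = -1 + 48*i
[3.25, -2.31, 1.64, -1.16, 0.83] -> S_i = 3.25*(-0.71)^i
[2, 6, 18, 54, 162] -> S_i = 2*3^i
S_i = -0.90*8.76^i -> [-0.9, -7.88, -69.06, -605.0, -5299.79]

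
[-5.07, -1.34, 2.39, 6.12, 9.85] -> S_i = -5.07 + 3.73*i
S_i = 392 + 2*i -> [392, 394, 396, 398, 400]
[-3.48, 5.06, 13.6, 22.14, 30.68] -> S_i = -3.48 + 8.54*i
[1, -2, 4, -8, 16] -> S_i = 1*-2^i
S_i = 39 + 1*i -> [39, 40, 41, 42, 43]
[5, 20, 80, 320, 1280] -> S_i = 5*4^i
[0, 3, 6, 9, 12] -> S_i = 0 + 3*i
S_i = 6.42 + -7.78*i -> [6.42, -1.36, -9.14, -16.92, -24.7]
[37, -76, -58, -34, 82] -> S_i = Random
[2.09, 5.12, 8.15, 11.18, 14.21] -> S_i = 2.09 + 3.03*i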